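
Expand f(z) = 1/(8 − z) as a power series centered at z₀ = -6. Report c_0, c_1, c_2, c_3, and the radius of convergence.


Let w = z − z₀, so z = z₀ + w.
Then 8 − z = 8 − (z₀ + w) = (8 − z₀) − w = 14 − w.
f(z) = 1/(14 − w) = (1/(14)) · 1/(1 − w/(14)) = Σ_{n≥0} w^n / (14)^(n+1).
So c_n = 1/(14)^(n+1):
  c_0 = 1/(14)^1 = 1/14.
  c_1 = 1/(14)^2 = 1/196.
  c_2 = 1/(14)^3 = 1/2744.
  c_3 = 1/(14)^4 = 1/38416.
The series is valid for |w/d| < 1, i.e. |z − z₀| < |d|.
Radius of convergence: R = |8 − z₀| = |14| = 14 (distance from z₀ to the singularity z = 8).

c_0 = 1/14, c_1 = 1/196, c_2 = 1/2744, c_3 = 1/38416; R = 14.


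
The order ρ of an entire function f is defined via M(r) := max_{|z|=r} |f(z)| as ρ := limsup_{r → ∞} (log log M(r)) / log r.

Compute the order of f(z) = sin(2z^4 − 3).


Write sin(w) = (e^{iw} ± e^{−iw})/(2 or 2i), so |sin(w)| ≤ e^{|w|}. With w = 2z^4 − 3, |w| ≤ 2r^4 + 3 on |z|=r, giving M(r) ≤ e^{2r^4 + 3} and ρ ≤ 4. For the lower bound, choose z on |z|=r with 2z^4 purely imaginary of modulus 2r^4; then |sin(2z^4 − 3)| grows like e^{2r^4}/2, so ρ ≥ 4. Hence ρ = 4.
Therefore ρ = 4.

Order ρ = 4.


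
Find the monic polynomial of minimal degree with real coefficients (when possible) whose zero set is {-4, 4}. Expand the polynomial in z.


The polynomial is p(z) = ∏_{α ∈ S} (z − α), where S = {-4, 4}.
Expanding the product yields: p(z) = z^2 -16.
The resulting polynomial has degree 2 and real coefficients as required.

p(z) = z^2 -16.


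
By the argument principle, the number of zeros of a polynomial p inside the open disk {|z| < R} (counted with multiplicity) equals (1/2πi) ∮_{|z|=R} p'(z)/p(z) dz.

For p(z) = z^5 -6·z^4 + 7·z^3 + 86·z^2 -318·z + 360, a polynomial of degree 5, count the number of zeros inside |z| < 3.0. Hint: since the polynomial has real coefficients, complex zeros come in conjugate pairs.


The zeros of p are: (3 + 3i), (3 - 3i), (2 + 1i), (2 - 1i), -4.
Their magnitudes are: 4.243, 4.243, 2.236, 2.236, 4.
Zeros with |z| < R = 3.0: (2 + 1i), (2 - 1i).
Count = 2.
By the argument principle, (1/2πi) ∮_{|z|=R} p'(z)/p(z) dz equals exactly this count.

Number of zeros inside |z| < 3.0: 2.


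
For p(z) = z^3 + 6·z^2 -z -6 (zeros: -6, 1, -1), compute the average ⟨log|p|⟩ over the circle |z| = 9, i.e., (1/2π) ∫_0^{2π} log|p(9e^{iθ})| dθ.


Zeros: -6, -1, 1; r = 9.
Inside |z| < r: -6, -1, 1. Outside (|z| ≥ r): ∅.
p(0) = -6, so log|p(0)| = log(6) = 1.7918.
Apply Jensen: I(r) = log|p(0)| + Σ_k log(r/|z_k|), summed over zeros inside |z| < r.
  log(r/|z_k|) for z_k = -6: log(9/6) = 0.4055
  log(r/|z_k|) for z_k = 1: log(9/1) = 2.1972
  log(r/|z_k|) for z_k = -1: log(9/1) = 2.1972
Sum over inside zeros: 4.7999.
I(r) = log|p(0)| + (inside sum) = 1.7918 + 4.7999 = 6.5917.
Closed form (all zeros inside, monic): I(r) = n·log(r) = 3·log(9) = 6.5917. ✓

I(r) ≈ 6.5917.


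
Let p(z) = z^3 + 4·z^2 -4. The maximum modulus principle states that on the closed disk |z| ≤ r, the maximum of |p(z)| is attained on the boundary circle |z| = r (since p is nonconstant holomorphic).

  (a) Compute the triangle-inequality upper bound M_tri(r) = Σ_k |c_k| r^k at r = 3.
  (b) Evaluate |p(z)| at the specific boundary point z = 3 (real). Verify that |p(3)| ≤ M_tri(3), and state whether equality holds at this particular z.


Coefficients: c_0 = -4, c_1 = 0, c_2 = 4, c_3 = 1. Radius r = 3.
Part (a). Triangle bound: M_tri(r) = Σ_k |c_k| r^k
  = |-4|·3^0 + |0|·3^1 + |4|·3^2 + |1|·3^3
  = 4 + 0 + 36 + 27 = 67.
This bounds M(r) := max_{|z|=r} |p(z)| from above; equality holds iff all terms c_k z^k can be made to align in phase at a single z on |z|=r.
Part (b). At z = 3 (real, on the circle |z| = r):
  p(3) = (-4)·3^0 + (0)·3^1 + (4)·3^2 + (1)·3^3 = 59.
  |p(3)| = 59.
Check: |p(3)| = 59 ≤ 67 = M_tri(3). ✓ Equality does not hold at z = 3 (the coefficients have mixed signs, so the terms do not all align in phase there).

M_tri(3) = 67; |p(3)| = 59; equality at z=3: no.


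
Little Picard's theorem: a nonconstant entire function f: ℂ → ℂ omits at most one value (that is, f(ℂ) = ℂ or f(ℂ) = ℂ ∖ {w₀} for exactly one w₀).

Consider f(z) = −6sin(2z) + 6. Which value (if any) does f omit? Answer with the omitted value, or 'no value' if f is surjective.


Little Picard bounds the complement of f(ℂ) to at most one point.
sin is entire and surjective onto ℂ: for every w ∈ ℂ, sin(ζ) = w has a solution ζ ∈ ℂ (e.g., via the complex inverse arcsin). With ζ = 2z this gives z = ζ/(2). Then -6·sin(2z) takes every value in -6·ℂ = ℂ, and adding 6 is a bijection of ℂ. So f is surjective and omits no value. (Note: only on the real line is sin bounded by [−1, 1].)

Omitted value: no value.


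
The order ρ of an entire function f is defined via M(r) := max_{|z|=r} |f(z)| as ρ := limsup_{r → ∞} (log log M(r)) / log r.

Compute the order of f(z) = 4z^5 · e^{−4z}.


M(r) = max_{|z|=r} |4|·|z|^5·|e^{−4z}| = 4·r^5 · e^{4r^1} (the factors attain their maxima compatibly on |z|=r). Then log M(r) = log 4 + 5·log r + 4r^1, dominated by the last term, so log log M(r) ~ 1·log r. The polynomial factor 4z^5 contributes only a log r term and does not affect the order. ρ = 1.
Therefore ρ = 1.

Order ρ = 1.


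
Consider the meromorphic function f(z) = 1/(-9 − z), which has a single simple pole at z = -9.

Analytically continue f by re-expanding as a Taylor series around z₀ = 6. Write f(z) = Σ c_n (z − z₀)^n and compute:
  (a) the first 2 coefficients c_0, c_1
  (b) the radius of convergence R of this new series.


Let w = z − z₀, so z = z₀ + w.
Then -9 − z = -9 − (z₀ + w) = (-9 − z₀) − w = -15 − w.
f(z) = 1/(-15 − w) = (1/(-15)) · 1/(1 − w/(-15)) = Σ_{n≥0} w^n / (-15)^(n+1).
So c_n = 1/(-15)^(n+1):
  c_0 = 1/(-15)^1 = -1/15.
  c_1 = 1/(-15)^2 = 1/225.
The series is valid for |w/d| < 1, i.e. |z − z₀| < |d|.
Radius of convergence: R = |-9 − z₀| = |-15| = 15 (distance from z₀ to the singularity z = -9).

c_0 = -1/15, c_1 = 1/225; R = 15.


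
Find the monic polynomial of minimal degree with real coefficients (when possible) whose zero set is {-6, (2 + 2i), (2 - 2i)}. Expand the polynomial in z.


The polynomial is p(z) = ∏_{α ∈ S} (z − α), where S = {-6, (2 + 2i), (2 - 2i)}.
Expanding the product yields: p(z) = z^3 + 2·z^2 -16·z + 48.
Note conjugate pairs combine to real quadratics: (z − (2+2i))(z − (2−2i)) = z² − 4z + 8.
The resulting polynomial has degree 3 and real coefficients as required.

p(z) = z^3 + 2·z^2 -16·z + 48.


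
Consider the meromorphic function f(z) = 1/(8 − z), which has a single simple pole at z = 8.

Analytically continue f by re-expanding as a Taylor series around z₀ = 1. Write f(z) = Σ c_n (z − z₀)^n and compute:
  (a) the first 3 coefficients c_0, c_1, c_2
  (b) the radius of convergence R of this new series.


Let w = z − z₀, so z = z₀ + w.
Then 8 − z = 8 − (z₀ + w) = (8 − z₀) − w = 7 − w.
f(z) = 1/(7 − w) = (1/(7)) · 1/(1 − w/(7)) = Σ_{n≥0} w^n / (7)^(n+1).
So c_n = 1/(7)^(n+1):
  c_0 = 1/(7)^1 = 1/7.
  c_1 = 1/(7)^2 = 1/49.
  c_2 = 1/(7)^3 = 1/343.
The series is valid for |w/d| < 1, i.e. |z − z₀| < |d|.
Radius of convergence: R = |8 − z₀| = |7| = 7 (distance from z₀ to the singularity z = 8).

c_0 = 1/7, c_1 = 1/49, c_2 = 1/343; R = 7.


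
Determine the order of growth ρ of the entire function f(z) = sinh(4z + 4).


sinh(w) is a linear combination of e^{iw} and e^{−iw} (or e^w, e^{−w} in the hyperbolic case), so |sinh(w)| ≤ e^{|w|}. With w = 4z + 4, |w| ≤ 4|z| + 4 = 4r + 4 on |z| = r, giving M(r) ≤ e^{4r + 4}, so ρ ≤ 1. On a suitable ray (z = it for sin/cos; z = t for sinh/cosh, t real → ∞), |sinh(4z + 4)| grows like e^{4|t|}/2, so ρ ≥ 1. Hence ρ = 1.
Therefore ρ = 1.

Order ρ = 1.


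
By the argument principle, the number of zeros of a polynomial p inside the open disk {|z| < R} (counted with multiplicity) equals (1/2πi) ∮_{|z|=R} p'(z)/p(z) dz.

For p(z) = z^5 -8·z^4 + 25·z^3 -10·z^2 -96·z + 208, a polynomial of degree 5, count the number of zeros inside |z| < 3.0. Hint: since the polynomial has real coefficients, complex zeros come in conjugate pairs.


The zeros of p are: -2, (2 + 2i), (2 - 2i), (3 + 2i), (3 - 2i).
Their magnitudes are: 2, 2.828, 2.828, 3.606, 3.606.
Zeros with |z| < R = 3.0: -2, (2 + 2i), (2 - 2i).
Count = 3.
By the argument principle, (1/2πi) ∮_{|z|=R} p'(z)/p(z) dz equals exactly this count.

Number of zeros inside |z| < 3.0: 3.


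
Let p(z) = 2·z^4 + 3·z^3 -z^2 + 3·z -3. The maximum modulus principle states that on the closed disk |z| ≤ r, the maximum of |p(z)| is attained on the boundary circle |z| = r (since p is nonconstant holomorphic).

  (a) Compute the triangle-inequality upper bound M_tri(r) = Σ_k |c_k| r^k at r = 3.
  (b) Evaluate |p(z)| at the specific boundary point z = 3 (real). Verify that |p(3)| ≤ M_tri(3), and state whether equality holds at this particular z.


Coefficients: c_0 = -3, c_1 = 3, c_2 = -1, c_3 = 3, c_4 = 2. Radius r = 3.
Part (a). Triangle bound: M_tri(r) = Σ_k |c_k| r^k
  = |-3|·3^0 + |3|·3^1 + |-1|·3^2 + |3|·3^3 + |2|·3^4
  = 3 + 9 + 9 + 81 + 162 = 264.
This bounds M(r) := max_{|z|=r} |p(z)| from above; equality holds iff all terms c_k z^k can be made to align in phase at a single z on |z|=r.
Part (b). At z = 3 (real, on the circle |z| = r):
  p(3) = (-3)·3^0 + (3)·3^1 + (-1)·3^2 + (3)·3^3 + (2)·3^4 = 240.
  |p(3)| = 240.
Check: |p(3)| = 240 ≤ 264 = M_tri(3). ✓ Equality does not hold at z = 3 (the coefficients have mixed signs, so the terms do not all align in phase there).

M_tri(3) = 264; |p(3)| = 240; equality at z=3: no.


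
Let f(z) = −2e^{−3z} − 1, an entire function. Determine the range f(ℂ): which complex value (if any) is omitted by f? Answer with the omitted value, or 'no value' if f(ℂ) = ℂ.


Little Picard bounds the complement of f(ℂ) to at most one point.
e^{−3z} is never zero on ℂ, so -2·e^{−3z} takes every value in ℂ ∖ {0}. Adding -1 shifts the range to ℂ ∖ {-1}. Thus f omits exactly the value -1.

Omitted value: -1.


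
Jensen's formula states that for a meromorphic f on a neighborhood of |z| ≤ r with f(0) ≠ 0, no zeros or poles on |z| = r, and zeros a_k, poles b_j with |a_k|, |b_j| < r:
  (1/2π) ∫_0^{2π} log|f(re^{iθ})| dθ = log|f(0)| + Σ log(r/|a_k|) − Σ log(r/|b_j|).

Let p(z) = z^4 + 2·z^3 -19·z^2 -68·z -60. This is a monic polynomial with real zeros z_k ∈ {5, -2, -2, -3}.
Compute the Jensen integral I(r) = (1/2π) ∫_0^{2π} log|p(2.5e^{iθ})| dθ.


Zeros: -3, -2, -2, 5; r = 2.5.
Inside |z| < r: -2, -2. Outside (|z| ≥ r): -3, 5.
p(0) = -60, so log|p(0)| = log(60) = 4.0943.
Apply Jensen: I(r) = log|p(0)| + Σ_k log(r/|z_k|), summed over zeros inside |z| < r.
  log(r/|z_k|) for z_k = -2: log(2.5/2) = 0.2231
  log(r/|z_k|) for z_k = -2: log(2.5/2) = 0.2231
  Outside zeros (-3, 5) contribute nothing to the Jensen sum.
Sum over inside zeros: 0.4463.
I(r) = log|p(0)| + (inside sum) = 4.0943 + 0.4463 = 4.5406.
Note: since some zeros are outside |z| ≤ r, the simplified n·log(r) form does NOT apply — only the inside zeros contribute.

I(r) ≈ 4.5406.


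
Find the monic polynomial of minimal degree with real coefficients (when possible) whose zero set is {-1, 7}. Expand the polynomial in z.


The polynomial is p(z) = ∏_{α ∈ S} (z − α), where S = {-1, 7}.
Expanding the product yields: p(z) = z^2 -6·z -7.
The resulting polynomial has degree 2 and real coefficients as required.

p(z) = z^2 -6·z -7.


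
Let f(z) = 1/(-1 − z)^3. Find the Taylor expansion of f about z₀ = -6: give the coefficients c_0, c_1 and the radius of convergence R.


Let w = z − z₀, so z = z₀ + w.
Then -1 − z = -1 − (z₀ + w) = (-1 − z₀) − w = 5 − w.
f(z) = 1/(5 − w)^3 = (1/(5)^3) · (1 − w/(5))^{−3}.
By the binomial series (1−u)^{−3} = Σ_{n≥0} C(n+2, 2) u^n for |u|<1, with u = w/(5):
  c_n = C(n+2, 2) / (5)^(n+3).
  c_0 = 1/(5)^3 = 1/125.
  c_1 = 3/(5)^4 = 3/625.
The series is valid for |w/d| < 1, i.e. |z − z₀| < |d|.
Radius of convergence: R = |-1 − z₀| = |5| = 5 (distance from z₀ to the singularity z = -1).

c_0 = 1/125, c_1 = 3/625; R = 5.


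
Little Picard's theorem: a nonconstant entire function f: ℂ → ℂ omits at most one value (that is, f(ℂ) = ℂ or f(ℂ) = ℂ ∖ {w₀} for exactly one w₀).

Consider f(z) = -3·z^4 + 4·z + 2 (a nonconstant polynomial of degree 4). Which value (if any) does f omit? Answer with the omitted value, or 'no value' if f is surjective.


Little Picard bounds the complement of f(ℂ) to at most one point.
For every w ∈ ℂ, the equation p(z) − w = 0 is a nonconstant polynomial in z and hence has at least one root by the fundamental theorem of algebra. So p is surjective onto ℂ, omitting no value.

Omitted value: no value.


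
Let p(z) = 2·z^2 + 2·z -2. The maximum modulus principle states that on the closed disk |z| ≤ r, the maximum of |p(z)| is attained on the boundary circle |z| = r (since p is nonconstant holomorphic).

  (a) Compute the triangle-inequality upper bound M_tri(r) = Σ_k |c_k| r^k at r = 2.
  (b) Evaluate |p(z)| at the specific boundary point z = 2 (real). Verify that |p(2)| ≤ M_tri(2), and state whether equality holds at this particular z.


Coefficients: c_0 = -2, c_1 = 2, c_2 = 2. Radius r = 2.
Part (a). Triangle bound: M_tri(r) = Σ_k |c_k| r^k
  = |-2|·2^0 + |2|·2^1 + |2|·2^2
  = 2 + 4 + 8 = 14.
This bounds M(r) := max_{|z|=r} |p(z)| from above; equality holds iff all terms c_k z^k can be made to align in phase at a single z on |z|=r.
Part (b). At z = 2 (real, on the circle |z| = r):
  p(2) = (-2)·2^0 + (2)·2^1 + (2)·2^2 = 10.
  |p(2)| = 10.
Check: |p(2)| = 10 ≤ 14 = M_tri(2). ✓ Equality does not hold at z = 2 (the coefficients have mixed signs, so the terms do not all align in phase there).

M_tri(2) = 14; |p(2)| = 10; equality at z=2: no.


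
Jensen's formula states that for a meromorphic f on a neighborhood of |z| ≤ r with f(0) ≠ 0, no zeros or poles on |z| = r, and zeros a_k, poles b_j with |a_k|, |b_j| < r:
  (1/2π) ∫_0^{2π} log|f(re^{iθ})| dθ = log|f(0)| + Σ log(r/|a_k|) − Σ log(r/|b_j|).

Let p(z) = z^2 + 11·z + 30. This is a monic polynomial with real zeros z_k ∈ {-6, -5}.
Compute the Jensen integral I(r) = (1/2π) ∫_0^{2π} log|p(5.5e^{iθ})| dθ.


Zeros: -6, -5; r = 5.5.
Inside |z| < r: -5. Outside (|z| ≥ r): -6.
p(0) = 30, so log|p(0)| = log(30) = 3.4012.
Apply Jensen: I(r) = log|p(0)| + Σ_k log(r/|z_k|), summed over zeros inside |z| < r.
  log(r/|z_k|) for z_k = -5: log(5.5/5) = 0.0953
  Outside zeros (-6) contribute nothing to the Jensen sum.
Sum over inside zeros: 0.0953.
I(r) = log|p(0)| + (inside sum) = 3.4012 + 0.0953 = 3.4965.
Note: since some zeros are outside |z| ≤ r, the simplified n·log(r) form does NOT apply — only the inside zeros contribute.

I(r) ≈ 3.4965.


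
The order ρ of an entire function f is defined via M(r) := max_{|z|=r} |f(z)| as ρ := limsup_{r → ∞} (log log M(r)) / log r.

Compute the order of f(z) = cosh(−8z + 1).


cosh(w) is a linear combination of e^{iw} and e^{−iw} (or e^w, e^{−w} in the hyperbolic case), so |cosh(w)| ≤ e^{|w|}. With w = −8z + 1, |w| ≤ 8|z| + 1 = 8r + 1 on |z| = r, giving M(r) ≤ e^{8r + 1}, so ρ ≤ 1. On a suitable ray (z = it for sin/cos; z = t for sinh/cosh, t real → ∞), |cosh(−8z + 1)| grows like e^{8|t|}/2, so ρ ≥ 1. Hence ρ = 1.
Therefore ρ = 1.

Order ρ = 1.


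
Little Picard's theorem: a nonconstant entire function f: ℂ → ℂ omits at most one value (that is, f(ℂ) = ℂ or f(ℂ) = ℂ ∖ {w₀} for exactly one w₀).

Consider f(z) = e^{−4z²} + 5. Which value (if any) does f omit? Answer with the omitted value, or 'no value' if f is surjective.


Little Picard bounds the complement of f(ℂ) to at most one point.
The exponent g(z) = −4z² is a nonconstant polynomial, hence surjective onto ℂ. So e^{g(z)} takes every value in {e^w : w ∈ ℂ} = ℂ ∖ {0}. Adding 5 shifts the range to ℂ ∖ {5}. f omits exactly 5.

Omitted value: 5.


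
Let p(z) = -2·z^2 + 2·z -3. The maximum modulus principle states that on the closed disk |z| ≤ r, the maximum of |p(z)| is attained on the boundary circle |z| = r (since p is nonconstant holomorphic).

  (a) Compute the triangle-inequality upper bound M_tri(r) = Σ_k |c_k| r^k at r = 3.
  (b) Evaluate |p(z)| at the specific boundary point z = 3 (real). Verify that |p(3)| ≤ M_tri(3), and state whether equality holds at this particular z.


Coefficients: c_0 = -3, c_1 = 2, c_2 = -2. Radius r = 3.
Part (a). Triangle bound: M_tri(r) = Σ_k |c_k| r^k
  = |-3|·3^0 + |2|·3^1 + |-2|·3^2
  = 3 + 6 + 18 = 27.
This bounds M(r) := max_{|z|=r} |p(z)| from above; equality holds iff all terms c_k z^k can be made to align in phase at a single z on |z|=r.
Part (b). At z = 3 (real, on the circle |z| = r):
  p(3) = (-3)·3^0 + (2)·3^1 + (-2)·3^2 = -15.
  |p(3)| = 15.
Check: |p(3)| = 15 ≤ 27 = M_tri(3). ✓ Equality does not hold at z = 3 (the coefficients have mixed signs, so the terms do not all align in phase there).

M_tri(3) = 27; |p(3)| = 15; equality at z=3: no.


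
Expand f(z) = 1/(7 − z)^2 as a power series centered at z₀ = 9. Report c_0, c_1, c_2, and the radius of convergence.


Let w = z − z₀, so z = z₀ + w.
Then 7 − z = 7 − (z₀ + w) = (7 − z₀) − w = -2 − w.
f(z) = 1/(-2 − w)^2 = (1/(-2)^2) · (1 − w/(-2))^{−2}.
By the binomial series (1−u)^{−2} = Σ_{n≥0} C(n+1, 1) u^n for |u|<1, with u = w/(-2):
  c_n = C(n+1, 1) / (-2)^(n+2).
  c_0 = 1/(-2)^2 = 1/4.
  c_1 = 2/(-2)^3 = -1/4.
  c_2 = 3/(-2)^4 = 3/16.
The series is valid for |w/d| < 1, i.e. |z − z₀| < |d|.
Radius of convergence: R = |7 − z₀| = |-2| = 2 (distance from z₀ to the singularity z = 7).

c_0 = 1/4, c_1 = -1/4, c_2 = 3/16; R = 2.


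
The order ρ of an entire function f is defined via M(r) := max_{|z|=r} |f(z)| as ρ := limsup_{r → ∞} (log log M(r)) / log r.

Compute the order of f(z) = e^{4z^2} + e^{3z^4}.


Each summand is entire of order 2 and 4 respectively (as in the single-exponential case). The order of a sum is at most the max of the orders, so ρ ≤ 4. For the lower bound: on |z|=r choose arg z so that 3z^4 is real positive; then |e^{3z^4}| = e^{3r^4} while |e^{4z^2}| ≤ e^{4r^2} = o(e^{3r^4}). So |f| ≥ e^{3r^4}(1 − o(1)) and ρ ≥ 4. Hence ρ = max(2, 4) = 4.
Therefore ρ = 4.

Order ρ = 4.


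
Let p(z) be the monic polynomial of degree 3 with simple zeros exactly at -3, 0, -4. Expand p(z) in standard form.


The polynomial is p(z) = ∏_{α ∈ S} (z − α), where S = {-3, 0, -4}.
Expanding the product yields: p(z) = z^3 + 7·z^2 + 12·z.
The resulting polynomial has degree 3 and real coefficients as required.

p(z) = z^3 + 7·z^2 + 12·z.


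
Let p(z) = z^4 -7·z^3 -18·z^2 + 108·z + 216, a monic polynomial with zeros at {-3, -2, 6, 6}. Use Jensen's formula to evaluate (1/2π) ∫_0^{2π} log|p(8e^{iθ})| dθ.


Zeros: -3, -2, 6, 6; r = 8.
Inside |z| < r: -3, -2, 6, 6. Outside (|z| ≥ r): ∅.
p(0) = 216, so log|p(0)| = log(216) = 5.3753.
Apply Jensen: I(r) = log|p(0)| + Σ_k log(r/|z_k|), summed over zeros inside |z| < r.
  log(r/|z_k|) for z_k = -3: log(8/3) = 0.9808
  log(r/|z_k|) for z_k = -2: log(8/2) = 1.3863
  log(r/|z_k|) for z_k = 6: log(8/6) = 0.2877
  log(r/|z_k|) for z_k = 6: log(8/6) = 0.2877
Sum over inside zeros: 2.9425.
I(r) = log|p(0)| + (inside sum) = 5.3753 + 2.9425 = 8.3178.
Closed form (all zeros inside, monic): I(r) = n·log(r) = 4·log(8) = 8.3178. ✓

I(r) ≈ 8.3178.


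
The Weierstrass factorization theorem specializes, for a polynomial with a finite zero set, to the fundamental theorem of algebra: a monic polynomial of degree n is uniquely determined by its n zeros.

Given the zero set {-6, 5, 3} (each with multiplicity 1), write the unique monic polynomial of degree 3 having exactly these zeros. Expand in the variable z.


The polynomial is p(z) = ∏_{α ∈ S} (z − α), where S = {-6, 5, 3}.
Expanding the product yields: p(z) = z^3 -2·z^2 -33·z + 90.
The resulting polynomial has degree 3 and real coefficients as required.

p(z) = z^3 -2·z^2 -33·z + 90.


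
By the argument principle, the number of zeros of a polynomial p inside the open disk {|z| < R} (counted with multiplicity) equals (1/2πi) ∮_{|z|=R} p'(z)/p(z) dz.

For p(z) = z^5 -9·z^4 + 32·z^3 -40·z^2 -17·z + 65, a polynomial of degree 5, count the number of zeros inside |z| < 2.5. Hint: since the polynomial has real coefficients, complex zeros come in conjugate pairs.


The zeros of p are: (2 + 1i), (2 - 1i), (3 + 2i), (3 - 2i), -1.
Their magnitudes are: 2.236, 2.236, 3.606, 3.606, 1.
Zeros with |z| < R = 2.5: (2 + 1i), (2 - 1i), -1.
Count = 3.
By the argument principle, (1/2πi) ∮_{|z|=R} p'(z)/p(z) dz equals exactly this count.

Number of zeros inside |z| < 2.5: 3.


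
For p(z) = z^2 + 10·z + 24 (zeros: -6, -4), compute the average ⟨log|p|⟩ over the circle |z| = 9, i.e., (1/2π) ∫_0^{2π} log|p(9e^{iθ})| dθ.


Zeros: -6, -4; r = 9.
Inside |z| < r: -6, -4. Outside (|z| ≥ r): ∅.
p(0) = 24, so log|p(0)| = log(24) = 3.1781.
Apply Jensen: I(r) = log|p(0)| + Σ_k log(r/|z_k|), summed over zeros inside |z| < r.
  log(r/|z_k|) for z_k = -6: log(9/6) = 0.4055
  log(r/|z_k|) for z_k = -4: log(9/4) = 0.8109
Sum over inside zeros: 1.2164.
I(r) = log|p(0)| + (inside sum) = 3.1781 + 1.2164 = 4.3944.
Closed form (all zeros inside, monic): I(r) = n·log(r) = 2·log(9) = 4.3944. ✓

I(r) ≈ 4.3944.


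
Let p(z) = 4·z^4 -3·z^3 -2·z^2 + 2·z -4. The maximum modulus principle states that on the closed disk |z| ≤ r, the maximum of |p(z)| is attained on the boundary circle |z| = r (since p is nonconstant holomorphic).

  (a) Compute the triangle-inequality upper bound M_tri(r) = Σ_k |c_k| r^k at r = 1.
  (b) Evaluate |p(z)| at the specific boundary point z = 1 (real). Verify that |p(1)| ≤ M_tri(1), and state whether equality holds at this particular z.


Coefficients: c_0 = -4, c_1 = 2, c_2 = -2, c_3 = -3, c_4 = 4. Radius r = 1.
Part (a). Triangle bound: M_tri(r) = Σ_k |c_k| r^k
  = |-4|·1^0 + |2|·1^1 + |-2|·1^2 + |-3|·1^3 + |4|·1^4
  = 4 + 2 + 2 + 3 + 4 = 15.
This bounds M(r) := max_{|z|=r} |p(z)| from above; equality holds iff all terms c_k z^k can be made to align in phase at a single z on |z|=r.
Part (b). At z = 1 (real, on the circle |z| = r):
  p(1) = (-4)·1^0 + (2)·1^1 + (-2)·1^2 + (-3)·1^3 + (4)·1^4 = -3.
  |p(1)| = 3.
Check: |p(1)| = 3 ≤ 15 = M_tri(1). ✓ Equality does not hold at z = 1 (the coefficients have mixed signs, so the terms do not all align in phase there).

M_tri(1) = 15; |p(1)| = 3; equality at z=1: no.


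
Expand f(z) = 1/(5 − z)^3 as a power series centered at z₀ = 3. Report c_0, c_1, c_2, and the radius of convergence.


Let w = z − z₀, so z = z₀ + w.
Then 5 − z = 5 − (z₀ + w) = (5 − z₀) − w = 2 − w.
f(z) = 1/(2 − w)^3 = (1/(2)^3) · (1 − w/(2))^{−3}.
By the binomial series (1−u)^{−3} = Σ_{n≥0} C(n+2, 2) u^n for |u|<1, with u = w/(2):
  c_n = C(n+2, 2) / (2)^(n+3).
  c_0 = 1/(2)^3 = 1/8.
  c_1 = 3/(2)^4 = 3/16.
  c_2 = 6/(2)^5 = 3/16.
The series is valid for |w/d| < 1, i.e. |z − z₀| < |d|.
Radius of convergence: R = |5 − z₀| = |2| = 2 (distance from z₀ to the singularity z = 5).

c_0 = 1/8, c_1 = 3/16, c_2 = 3/16; R = 2.


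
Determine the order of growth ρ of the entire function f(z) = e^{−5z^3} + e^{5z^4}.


Each summand is entire of order 3 and 4 respectively (as in the single-exponential case). The order of a sum is at most the max of the orders, so ρ ≤ 4. For the lower bound: on |z|=r choose arg z so that 5z^4 is real positive; then |e^{5z^4}| = e^{5r^4} while |e^{-5z^3}| ≤ e^{5r^3} = o(e^{5r^4}). So |f| ≥ e^{5r^4}(1 − o(1)) and ρ ≥ 4. Hence ρ = max(3, 4) = 4.
Therefore ρ = 4.

Order ρ = 4.


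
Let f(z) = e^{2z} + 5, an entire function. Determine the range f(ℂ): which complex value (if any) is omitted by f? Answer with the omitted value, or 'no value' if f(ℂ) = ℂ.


Little Picard bounds the complement of f(ℂ) to at most one point.
e^{2z} is never zero on ℂ, so 1·e^{2z} takes every value in ℂ ∖ {0}. Adding 5 shifts the range to ℂ ∖ {5}. Thus f omits exactly the value 5.

Omitted value: 5.


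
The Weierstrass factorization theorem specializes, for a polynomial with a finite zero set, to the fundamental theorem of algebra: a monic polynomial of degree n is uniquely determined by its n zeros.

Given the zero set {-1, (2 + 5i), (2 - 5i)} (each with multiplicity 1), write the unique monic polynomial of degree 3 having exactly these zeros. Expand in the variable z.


The polynomial is p(z) = ∏_{α ∈ S} (z − α), where S = {-1, (2 + 5i), (2 - 5i)}.
Expanding the product yields: p(z) = z^3 -3·z^2 + 25·z + 29.
Note conjugate pairs combine to real quadratics: (z − (2+5i))(z − (2−5i)) = z² − 4z + 29.
The resulting polynomial has degree 3 and real coefficients as required.

p(z) = z^3 -3·z^2 + 25·z + 29.


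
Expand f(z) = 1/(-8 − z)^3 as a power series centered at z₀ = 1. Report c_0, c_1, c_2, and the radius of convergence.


Let w = z − z₀, so z = z₀ + w.
Then -8 − z = -8 − (z₀ + w) = (-8 − z₀) − w = -9 − w.
f(z) = 1/(-9 − w)^3 = (1/(-9)^3) · (1 − w/(-9))^{−3}.
By the binomial series (1−u)^{−3} = Σ_{n≥0} C(n+2, 2) u^n for |u|<1, with u = w/(-9):
  c_n = C(n+2, 2) / (-9)^(n+3).
  c_0 = 1/(-9)^3 = -1/729.
  c_1 = 3/(-9)^4 = 1/2187.
  c_2 = 6/(-9)^5 = -2/19683.
The series is valid for |w/d| < 1, i.e. |z − z₀| < |d|.
Radius of convergence: R = |-8 − z₀| = |-9| = 9 (distance from z₀ to the singularity z = -8).

c_0 = -1/729, c_1 = 1/2187, c_2 = -2/19683; R = 9.


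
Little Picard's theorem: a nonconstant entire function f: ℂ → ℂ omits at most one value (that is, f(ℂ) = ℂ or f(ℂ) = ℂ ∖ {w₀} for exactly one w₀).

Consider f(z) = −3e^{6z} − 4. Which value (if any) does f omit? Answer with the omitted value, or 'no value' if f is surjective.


Little Picard bounds the complement of f(ℂ) to at most one point.
e^{6z} is never zero on ℂ, so -3·e^{6z} takes every value in ℂ ∖ {0}. Adding -4 shifts the range to ℂ ∖ {-4}. Thus f omits exactly the value -4.

Omitted value: -4.


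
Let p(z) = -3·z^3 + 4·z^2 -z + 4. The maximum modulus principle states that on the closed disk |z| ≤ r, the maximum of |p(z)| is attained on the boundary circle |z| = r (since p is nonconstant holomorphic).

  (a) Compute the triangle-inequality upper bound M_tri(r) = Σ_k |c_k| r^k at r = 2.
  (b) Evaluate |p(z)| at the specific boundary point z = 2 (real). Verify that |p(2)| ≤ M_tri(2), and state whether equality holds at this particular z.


Coefficients: c_0 = 4, c_1 = -1, c_2 = 4, c_3 = -3. Radius r = 2.
Part (a). Triangle bound: M_tri(r) = Σ_k |c_k| r^k
  = |4|·2^0 + |-1|·2^1 + |4|·2^2 + |-3|·2^3
  = 4 + 2 + 16 + 24 = 46.
This bounds M(r) := max_{|z|=r} |p(z)| from above; equality holds iff all terms c_k z^k can be made to align in phase at a single z on |z|=r.
Part (b). At z = 2 (real, on the circle |z| = r):
  p(2) = (4)·2^0 + (-1)·2^1 + (4)·2^2 + (-3)·2^3 = -6.
  |p(2)| = 6.
Check: |p(2)| = 6 ≤ 46 = M_tri(2). ✓ Equality does not hold at z = 2 (the coefficients have mixed signs, so the terms do not all align in phase there).

M_tri(2) = 46; |p(2)| = 6; equality at z=2: no.


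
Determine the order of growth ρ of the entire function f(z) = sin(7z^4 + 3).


Write sin(w) = (e^{iw} ± e^{−iw})/(2 or 2i), so |sin(w)| ≤ e^{|w|}. With w = 7z^4 + 3, |w| ≤ 7r^4 + 3 on |z|=r, giving M(r) ≤ e^{7r^4 + 3} and ρ ≤ 4. For the lower bound, choose z on |z|=r with 7z^4 purely imaginary of modulus 7r^4; then |sin(7z^4 + 3)| grows like e^{7r^4}/2, so ρ ≥ 4. Hence ρ = 4.
Therefore ρ = 4.

Order ρ = 4.


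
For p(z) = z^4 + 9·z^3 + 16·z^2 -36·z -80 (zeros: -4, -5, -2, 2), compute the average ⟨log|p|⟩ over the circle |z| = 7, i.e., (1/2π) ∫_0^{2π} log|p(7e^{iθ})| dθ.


Zeros: -5, -4, -2, 2; r = 7.
Inside |z| < r: -5, -4, -2, 2. Outside (|z| ≥ r): ∅.
p(0) = -80, so log|p(0)| = log(80) = 4.3820.
Apply Jensen: I(r) = log|p(0)| + Σ_k log(r/|z_k|), summed over zeros inside |z| < r.
  log(r/|z_k|) for z_k = -4: log(7/4) = 0.5596
  log(r/|z_k|) for z_k = -5: log(7/5) = 0.3365
  log(r/|z_k|) for z_k = -2: log(7/2) = 1.2528
  log(r/|z_k|) for z_k = 2: log(7/2) = 1.2528
Sum over inside zeros: 3.4016.
I(r) = log|p(0)| + (inside sum) = 4.3820 + 3.4016 = 7.7836.
Closed form (all zeros inside, monic): I(r) = n·log(r) = 4·log(7) = 7.7836. ✓

I(r) ≈ 7.7836.


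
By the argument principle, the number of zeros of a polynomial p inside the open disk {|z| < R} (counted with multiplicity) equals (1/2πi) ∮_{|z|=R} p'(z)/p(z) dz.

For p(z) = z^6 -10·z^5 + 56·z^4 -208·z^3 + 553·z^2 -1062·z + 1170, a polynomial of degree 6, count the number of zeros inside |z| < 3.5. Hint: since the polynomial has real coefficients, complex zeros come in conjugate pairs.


The zeros of p are: (2 + 3i), (2 - 3i), (3 + 1i), (3 - 1i), (0 + 3i), (0 - 3i).
Their magnitudes are: 3.606, 3.606, 3.162, 3.162, 3, 3.
Zeros with |z| < R = 3.5: (3 + 1i), (3 - 1i), (0 + 3i), (0 - 3i).
Count = 4.
By the argument principle, (1/2πi) ∮_{|z|=R} p'(z)/p(z) dz equals exactly this count.

Number of zeros inside |z| < 3.5: 4.


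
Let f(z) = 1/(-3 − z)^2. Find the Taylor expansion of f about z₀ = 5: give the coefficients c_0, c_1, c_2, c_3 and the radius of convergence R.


Let w = z − z₀, so z = z₀ + w.
Then -3 − z = -3 − (z₀ + w) = (-3 − z₀) − w = -8 − w.
f(z) = 1/(-8 − w)^2 = (1/(-8)^2) · (1 − w/(-8))^{−2}.
By the binomial series (1−u)^{−2} = Σ_{n≥0} C(n+1, 1) u^n for |u|<1, with u = w/(-8):
  c_n = C(n+1, 1) / (-8)^(n+2).
  c_0 = 1/(-8)^2 = 1/64.
  c_1 = 2/(-8)^3 = -1/256.
  c_2 = 3/(-8)^4 = 3/4096.
  c_3 = 4/(-8)^5 = -1/8192.
The series is valid for |w/d| < 1, i.e. |z − z₀| < |d|.
Radius of convergence: R = |-3 − z₀| = |-8| = 8 (distance from z₀ to the singularity z = -3).

c_0 = 1/64, c_1 = -1/256, c_2 = 3/4096, c_3 = -1/8192; R = 8.


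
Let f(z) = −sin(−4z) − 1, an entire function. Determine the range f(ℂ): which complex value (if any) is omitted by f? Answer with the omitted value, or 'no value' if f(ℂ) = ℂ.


Little Picard bounds the complement of f(ℂ) to at most one point.
sin is entire and surjective onto ℂ: for every w ∈ ℂ, sin(ζ) = w has a solution ζ ∈ ℂ (e.g., via the complex inverse arcsin). With ζ = −4z this gives z = ζ/(-4). Then -1·sin(−4z) takes every value in -1·ℂ = ℂ, and adding -1 is a bijection of ℂ. So f is surjective and omits no value. (Note: only on the real line is sin bounded by [−1, 1].)

Omitted value: no value.


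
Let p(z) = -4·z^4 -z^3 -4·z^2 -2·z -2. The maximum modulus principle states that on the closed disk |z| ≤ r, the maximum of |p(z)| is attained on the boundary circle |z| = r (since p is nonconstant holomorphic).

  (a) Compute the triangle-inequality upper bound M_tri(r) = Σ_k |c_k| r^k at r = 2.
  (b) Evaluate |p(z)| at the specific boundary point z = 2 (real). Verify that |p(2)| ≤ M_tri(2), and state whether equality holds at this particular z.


Coefficients: c_0 = -2, c_1 = -2, c_2 = -4, c_3 = -1, c_4 = -4. Radius r = 2.
Part (a). Triangle bound: M_tri(r) = Σ_k |c_k| r^k
  = |-2|·2^0 + |-2|·2^1 + |-4|·2^2 + |-1|·2^3 + |-4|·2^4
  = 2 + 4 + 16 + 8 + 64 = 94.
This bounds M(r) := max_{|z|=r} |p(z)| from above; equality holds iff all terms c_k z^k can be made to align in phase at a single z on |z|=r.
Part (b). At z = 2 (real, on the circle |z| = r):
  p(2) = (-2)·2^0 + (-2)·2^1 + (-4)·2^2 + (-1)·2^3 + (-4)·2^4 = -94.
  |p(2)| = 94.
Since all nonzero coefficients share the same sign, |p(2)| = 94 = M_tri(2); the triangle bound is attained at z = 2, so in fact M(r) = 94.

M_tri(2) = 94; |p(2)| = 94; equality at z=2: yes.


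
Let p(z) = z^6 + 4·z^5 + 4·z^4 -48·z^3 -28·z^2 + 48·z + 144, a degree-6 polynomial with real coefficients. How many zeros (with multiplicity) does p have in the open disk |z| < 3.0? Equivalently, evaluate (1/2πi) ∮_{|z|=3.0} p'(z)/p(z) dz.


The zeros of p are: 2, (-1 + 1i), (-1 - 1i), 2, (-3 + 3i), (-3 - 3i).
Their magnitudes are: 2, 1.414, 1.414, 2, 4.243, 4.243.
Zeros with |z| < R = 3.0: 2, (-1 + 1i), (-1 - 1i), 2.
Count = 4.
By the argument principle, (1/2πi) ∮_{|z|=R} p'(z)/p(z) dz equals exactly this count.

Number of zeros inside |z| < 3.0: 4.


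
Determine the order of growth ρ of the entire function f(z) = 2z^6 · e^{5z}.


M(r) = max_{|z|=r} |2|·|z|^6·|e^{5z}| = 2·r^6 · e^{5r^1} (the factors attain their maxima compatibly on |z|=r). Then log M(r) = log 2 + 6·log r + 5r^1, dominated by the last term, so log log M(r) ~ 1·log r. The polynomial factor 2z^6 contributes only a log r term and does not affect the order. ρ = 1.
Therefore ρ = 1.

Order ρ = 1.


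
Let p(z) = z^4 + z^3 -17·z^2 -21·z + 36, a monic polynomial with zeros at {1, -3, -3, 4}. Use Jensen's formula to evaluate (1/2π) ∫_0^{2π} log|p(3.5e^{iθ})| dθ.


Zeros: -3, -3, 1, 4; r = 3.5.
Inside |z| < r: -3, -3, 1. Outside (|z| ≥ r): 4.
p(0) = 36, so log|p(0)| = log(36) = 3.5835.
Apply Jensen: I(r) = log|p(0)| + Σ_k log(r/|z_k|), summed over zeros inside |z| < r.
  log(r/|z_k|) for z_k = 1: log(3.5/1) = 1.2528
  log(r/|z_k|) for z_k = -3: log(3.5/3) = 0.1542
  log(r/|z_k|) for z_k = -3: log(3.5/3) = 0.1542
  Outside zeros (4) contribute nothing to the Jensen sum.
Sum over inside zeros: 1.5611.
I(r) = log|p(0)| + (inside sum) = 3.5835 + 1.5611 = 5.1446.
Note: since some zeros are outside |z| ≤ r, the simplified n·log(r) form does NOT apply — only the inside zeros contribute.

I(r) ≈ 5.1446.


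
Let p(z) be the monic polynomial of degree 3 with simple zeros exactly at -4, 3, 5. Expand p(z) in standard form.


The polynomial is p(z) = ∏_{α ∈ S} (z − α), where S = {-4, 3, 5}.
Expanding the product yields: p(z) = z^3 -4·z^2 -17·z + 60.
The resulting polynomial has degree 3 and real coefficients as required.

p(z) = z^3 -4·z^2 -17·z + 60.


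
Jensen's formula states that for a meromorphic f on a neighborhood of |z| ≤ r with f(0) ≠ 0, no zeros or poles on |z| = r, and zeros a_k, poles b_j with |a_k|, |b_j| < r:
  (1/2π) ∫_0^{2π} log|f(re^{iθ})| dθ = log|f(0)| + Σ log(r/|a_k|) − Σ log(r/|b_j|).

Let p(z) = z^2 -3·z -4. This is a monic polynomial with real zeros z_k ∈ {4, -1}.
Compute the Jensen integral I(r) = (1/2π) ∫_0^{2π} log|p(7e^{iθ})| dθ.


Zeros: -1, 4; r = 7.
Inside |z| < r: -1, 4. Outside (|z| ≥ r): ∅.
p(0) = -4, so log|p(0)| = log(4) = 1.3863.
Apply Jensen: I(r) = log|p(0)| + Σ_k log(r/|z_k|), summed over zeros inside |z| < r.
  log(r/|z_k|) for z_k = 4: log(7/4) = 0.5596
  log(r/|z_k|) for z_k = -1: log(7/1) = 1.9459
Sum over inside zeros: 2.5055.
I(r) = log|p(0)| + (inside sum) = 1.3863 + 2.5055 = 3.8918.
Closed form (all zeros inside, monic): I(r) = n·log(r) = 2·log(7) = 3.8918. ✓

I(r) ≈ 3.8918.


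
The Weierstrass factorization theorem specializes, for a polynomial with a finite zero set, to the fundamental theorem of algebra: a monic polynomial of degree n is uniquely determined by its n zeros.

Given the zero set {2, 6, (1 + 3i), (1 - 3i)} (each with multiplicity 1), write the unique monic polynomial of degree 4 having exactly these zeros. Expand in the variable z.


The polynomial is p(z) = ∏_{α ∈ S} (z − α), where S = {2, 6, (1 + 3i), (1 - 3i)}.
Expanding the product yields: p(z) = z^4 -10·z^3 + 38·z^2 -104·z + 120.
Note conjugate pairs combine to real quadratics: (z − (1+3i))(z − (1−3i)) = z² − 2z + 10.
The resulting polynomial has degree 4 and real coefficients as required.

p(z) = z^4 -10·z^3 + 38·z^2 -104·z + 120.


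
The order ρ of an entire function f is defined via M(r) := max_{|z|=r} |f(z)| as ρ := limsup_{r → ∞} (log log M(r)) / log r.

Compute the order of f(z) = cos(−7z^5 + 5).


Write cos(w) = (e^{iw} ± e^{−iw})/(2 or 2i), so |cos(w)| ≤ e^{|w|}. With w = −7z^5 + 5, |w| ≤ 7r^5 + 5 on |z|=r, giving M(r) ≤ e^{7r^5 + 5} and ρ ≤ 5. For the lower bound, choose z on |z|=r with -7z^5 purely imaginary of modulus 7r^5; then |cos(−7z^5 + 5)| grows like e^{7r^5}/2, so ρ ≥ 5. Hence ρ = 5.
Therefore ρ = 5.

Order ρ = 5.


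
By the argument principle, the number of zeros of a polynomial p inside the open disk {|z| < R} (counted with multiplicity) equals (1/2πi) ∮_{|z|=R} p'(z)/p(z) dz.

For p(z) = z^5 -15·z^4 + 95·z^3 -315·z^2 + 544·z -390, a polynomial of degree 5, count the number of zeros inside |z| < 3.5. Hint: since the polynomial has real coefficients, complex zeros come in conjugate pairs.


The zeros of p are: 3, (3 + 2i), (3 - 2i), (3 + 1i), (3 - 1i).
Their magnitudes are: 3, 3.606, 3.606, 3.162, 3.162.
Zeros with |z| < R = 3.5: 3, (3 + 1i), (3 - 1i).
Count = 3.
By the argument principle, (1/2πi) ∮_{|z|=R} p'(z)/p(z) dz equals exactly this count.

Number of zeros inside |z| < 3.5: 3.


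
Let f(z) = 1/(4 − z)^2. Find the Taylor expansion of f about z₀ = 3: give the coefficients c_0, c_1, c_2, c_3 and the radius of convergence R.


Let w = z − z₀, so z = z₀ + w.
Then 4 − z = 4 − (z₀ + w) = (4 − z₀) − w = 1 − w.
f(z) = 1/(1 − w)^2 = (1/(1)^2) · (1 − w/(1))^{−2}.
By the binomial series (1−u)^{−2} = Σ_{n≥0} C(n+1, 1) u^n for |u|<1, with u = w/(1):
  c_n = C(n+1, 1) / (1)^(n+2).
  c_0 = 1/(1)^2 = 1.
  c_1 = 2/(1)^3 = 2.
  c_2 = 3/(1)^4 = 3.
  c_3 = 4/(1)^5 = 4.
The series is valid for |w/d| < 1, i.e. |z − z₀| < |d|.
Radius of convergence: R = |4 − z₀| = |1| = 1 (distance from z₀ to the singularity z = 4).

c_0 = 1, c_1 = 2, c_2 = 3, c_3 = 4; R = 1.


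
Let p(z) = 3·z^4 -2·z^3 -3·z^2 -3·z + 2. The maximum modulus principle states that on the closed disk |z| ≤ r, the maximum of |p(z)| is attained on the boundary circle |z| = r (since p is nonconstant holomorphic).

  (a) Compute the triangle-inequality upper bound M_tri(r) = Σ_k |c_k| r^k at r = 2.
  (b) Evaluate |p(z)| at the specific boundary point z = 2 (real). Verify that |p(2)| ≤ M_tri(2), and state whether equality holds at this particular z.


Coefficients: c_0 = 2, c_1 = -3, c_2 = -3, c_3 = -2, c_4 = 3. Radius r = 2.
Part (a). Triangle bound: M_tri(r) = Σ_k |c_k| r^k
  = |2|·2^0 + |-3|·2^1 + |-3|·2^2 + |-2|·2^3 + |3|·2^4
  = 2 + 6 + 12 + 16 + 48 = 84.
This bounds M(r) := max_{|z|=r} |p(z)| from above; equality holds iff all terms c_k z^k can be made to align in phase at a single z on |z|=r.
Part (b). At z = 2 (real, on the circle |z| = r):
  p(2) = (2)·2^0 + (-3)·2^1 + (-3)·2^2 + (-2)·2^3 + (3)·2^4 = 16.
  |p(2)| = 16.
Check: |p(2)| = 16 ≤ 84 = M_tri(2). ✓ Equality does not hold at z = 2 (the coefficients have mixed signs, so the terms do not all align in phase there).

M_tri(2) = 84; |p(2)| = 16; equality at z=2: no.


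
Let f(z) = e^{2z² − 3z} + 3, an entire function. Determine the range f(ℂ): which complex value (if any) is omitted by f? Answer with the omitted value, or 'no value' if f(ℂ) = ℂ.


Little Picard bounds the complement of f(ℂ) to at most one point.
The exponent g(z) = 2z² − 3z is a nonconstant polynomial, hence surjective onto ℂ. So e^{g(z)} takes every value in {e^w : w ∈ ℂ} = ℂ ∖ {0}. Adding 3 shifts the range to ℂ ∖ {3}. f omits exactly 3.

Omitted value: 3.


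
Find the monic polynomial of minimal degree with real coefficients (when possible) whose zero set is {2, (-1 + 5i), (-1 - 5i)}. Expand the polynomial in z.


The polynomial is p(z) = ∏_{α ∈ S} (z − α), where S = {2, (-1 + 5i), (-1 - 5i)}.
Expanding the product yields: p(z) = z^3 + 22·z -52.
Note conjugate pairs combine to real quadratics: (z − (-1+5i))(z − (-1−5i)) = z² + 2z + 26.
The resulting polynomial has degree 3 and real coefficients as required.

p(z) = z^3 + 22·z -52.


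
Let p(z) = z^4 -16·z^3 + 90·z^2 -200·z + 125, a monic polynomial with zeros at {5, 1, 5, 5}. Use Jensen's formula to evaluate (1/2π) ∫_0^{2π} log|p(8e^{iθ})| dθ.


Zeros: 1, 5, 5, 5; r = 8.
Inside |z| < r: 1, 5, 5, 5. Outside (|z| ≥ r): ∅.
p(0) = 125, so log|p(0)| = log(125) = 4.8283.
Apply Jensen: I(r) = log|p(0)| + Σ_k log(r/|z_k|), summed over zeros inside |z| < r.
  log(r/|z_k|) for z_k = 5: log(8/5) = 0.4700
  log(r/|z_k|) for z_k = 1: log(8/1) = 2.0794
  log(r/|z_k|) for z_k = 5: log(8/5) = 0.4700
  log(r/|z_k|) for z_k = 5: log(8/5) = 0.4700
Sum over inside zeros: 3.4895.
I(r) = log|p(0)| + (inside sum) = 4.8283 + 3.4895 = 8.3178.
Closed form (all zeros inside, monic): I(r) = n·log(r) = 4·log(8) = 8.3178. ✓

I(r) ≈ 8.3178.
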